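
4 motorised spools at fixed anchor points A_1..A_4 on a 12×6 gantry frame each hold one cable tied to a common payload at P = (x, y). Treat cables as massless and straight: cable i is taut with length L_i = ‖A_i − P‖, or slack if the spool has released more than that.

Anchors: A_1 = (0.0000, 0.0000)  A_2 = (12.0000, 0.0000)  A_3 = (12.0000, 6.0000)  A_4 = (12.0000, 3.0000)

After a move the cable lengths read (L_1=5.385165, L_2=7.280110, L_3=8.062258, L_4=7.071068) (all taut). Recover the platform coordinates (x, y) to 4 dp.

circle eqns → linear via eq_j − eq_1; set q_j = A_j·A_j − L_j²
q_1 = 0.0000+0.0000−29.0000 = -29.0000
-24.0000·x + 0.0000·y = q_1−q_2 = -120.0000
-24.0000·x − 12.0000·y = q_1−q_3 = -144.0000
-24.0000·x − 6.0000·y = q_1−q_4 = -132.0000
solve first two rows → x=5.0000, y=2.0000
check cable 4: ‖A_4−P‖² = 50.0000 ≈ L_4² = 50.0000 ✓

(5.0000, 2.0000)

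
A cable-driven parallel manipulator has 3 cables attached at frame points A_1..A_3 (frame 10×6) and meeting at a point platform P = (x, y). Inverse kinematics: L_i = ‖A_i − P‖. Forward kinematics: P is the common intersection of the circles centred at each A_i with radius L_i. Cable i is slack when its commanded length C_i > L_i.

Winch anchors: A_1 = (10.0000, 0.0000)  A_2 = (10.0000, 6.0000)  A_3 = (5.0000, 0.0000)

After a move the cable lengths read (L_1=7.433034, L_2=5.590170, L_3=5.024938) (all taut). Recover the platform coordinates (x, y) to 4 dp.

circle eqns → linear via eq_j − eq_1; set c_j = A_j·A_j − L_j²
c_1 = 100.0000+0.0000−55.2500 = 44.7500
0.0000·x − 12.0000·y = c_1−c_2 = -60.0000
10.0000·x + 0.0000·y = c_1−c_3 = 45.0000
solve first two rows → x=4.5000, y=5.0000

(4.5000, 5.0000)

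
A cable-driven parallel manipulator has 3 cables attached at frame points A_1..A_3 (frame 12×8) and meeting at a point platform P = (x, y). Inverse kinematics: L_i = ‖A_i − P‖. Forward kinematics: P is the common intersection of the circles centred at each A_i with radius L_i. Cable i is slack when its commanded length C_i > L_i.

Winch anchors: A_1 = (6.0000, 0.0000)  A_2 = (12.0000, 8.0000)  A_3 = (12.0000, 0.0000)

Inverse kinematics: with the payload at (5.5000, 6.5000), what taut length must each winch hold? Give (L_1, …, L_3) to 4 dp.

L_1: Δ = A_1−P = (0.5000, -6.5000) → ‖Δ‖ = √42.5000 = 6.5192
L_2: Δ = A_2−P = (6.5000, 1.5000) → ‖Δ‖ = √44.5000 = 6.6708
L_3: Δ = A_3−P = (6.5000, -6.5000) → ‖Δ‖ = √84.5000 = 9.1924

(6.5192, 6.6708, 9.1924)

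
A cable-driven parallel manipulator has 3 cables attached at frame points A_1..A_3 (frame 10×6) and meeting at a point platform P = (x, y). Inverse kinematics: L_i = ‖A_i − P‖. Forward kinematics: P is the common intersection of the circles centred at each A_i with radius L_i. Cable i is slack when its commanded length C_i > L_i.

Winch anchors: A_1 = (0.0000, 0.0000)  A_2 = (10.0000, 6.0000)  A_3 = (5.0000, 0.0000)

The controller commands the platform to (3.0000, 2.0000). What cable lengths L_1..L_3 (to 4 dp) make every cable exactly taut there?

L_1: Δ = A_1−P = (-3.0000, -2.0000) → ‖Δ‖ = √13.0000 = 3.6056
L_2: Δ = A_2−P = (7.0000, 4.0000) → ‖Δ‖ = √65.0000 = 8.0623
L_3: Δ = A_3−P = (2.0000, -2.0000) → ‖Δ‖ = √8.0000 = 2.8284

(3.6056, 8.0623, 2.8284)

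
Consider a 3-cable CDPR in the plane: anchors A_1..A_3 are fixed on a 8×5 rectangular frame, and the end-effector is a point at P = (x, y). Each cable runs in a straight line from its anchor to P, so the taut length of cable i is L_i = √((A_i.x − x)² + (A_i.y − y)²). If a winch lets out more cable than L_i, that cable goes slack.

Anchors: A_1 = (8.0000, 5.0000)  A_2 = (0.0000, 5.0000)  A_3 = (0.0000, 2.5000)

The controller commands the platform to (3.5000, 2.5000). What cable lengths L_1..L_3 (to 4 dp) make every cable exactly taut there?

(5.1478, 4.3012, 3.5000)

cable 1: Δx=4.5000, Δy=2.5000; L_1 = √(Δx²+Δy²) = 5.1478
cable 2: Δx=-3.5000, Δy=2.5000; L_2 = √(Δx²+Δy²) = 4.3012
cable 3: Δx=-3.5000, Δy=0.0000; L_3 = √(Δx²+Δy²) = 3.5000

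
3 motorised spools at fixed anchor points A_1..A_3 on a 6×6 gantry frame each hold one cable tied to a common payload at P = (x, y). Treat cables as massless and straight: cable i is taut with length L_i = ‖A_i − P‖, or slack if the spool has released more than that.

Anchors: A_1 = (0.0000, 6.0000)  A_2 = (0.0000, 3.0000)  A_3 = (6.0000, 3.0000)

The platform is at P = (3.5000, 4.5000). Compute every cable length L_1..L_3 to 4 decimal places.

L_1: Δ = A_1−P = (-3.5000, 1.5000) → ‖Δ‖ = √14.5000 = 3.8079
L_2: Δ = A_2−P = (-3.5000, -1.5000) → ‖Δ‖ = √14.5000 = 3.8079
L_3: Δ = A_3−P = (2.5000, -1.5000) → ‖Δ‖ = √8.5000 = 2.9155

(3.8079, 3.8079, 2.9155)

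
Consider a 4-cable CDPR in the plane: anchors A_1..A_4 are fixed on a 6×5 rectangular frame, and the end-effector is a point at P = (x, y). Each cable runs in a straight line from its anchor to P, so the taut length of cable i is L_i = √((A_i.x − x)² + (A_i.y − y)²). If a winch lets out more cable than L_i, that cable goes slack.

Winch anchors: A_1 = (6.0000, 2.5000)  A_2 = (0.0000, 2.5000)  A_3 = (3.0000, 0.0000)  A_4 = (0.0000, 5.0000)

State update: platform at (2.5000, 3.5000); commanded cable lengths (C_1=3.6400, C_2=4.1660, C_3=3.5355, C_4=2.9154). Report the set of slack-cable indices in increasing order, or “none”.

2

cable 1: L_1 = ‖A_1−P‖ = 3.6401;  C_1 = 3.6400 → taut
cable 2: L_2 = ‖A_2−P‖ = 2.6926;  C_2 = 4.1660 → slack
cable 3: L_3 = ‖A_3−P‖ = 3.5355;  C_3 = 3.5355 → taut
cable 4: L_4 = ‖A_4−P‖ = 2.9155;  C_4 = 2.9154 → taut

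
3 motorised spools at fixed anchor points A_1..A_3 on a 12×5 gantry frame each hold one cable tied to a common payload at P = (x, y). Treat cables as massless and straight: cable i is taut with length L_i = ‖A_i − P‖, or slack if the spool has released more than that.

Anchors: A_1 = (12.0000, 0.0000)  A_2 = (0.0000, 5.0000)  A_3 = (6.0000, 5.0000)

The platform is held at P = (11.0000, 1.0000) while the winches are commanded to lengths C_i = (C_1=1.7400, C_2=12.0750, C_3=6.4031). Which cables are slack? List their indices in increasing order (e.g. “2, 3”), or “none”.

cable 1: √((1.0000)²+(-1.0000)²)=1.4142, C_1=1.7400: slack
cable 2: √((-11.0000)²+(4.0000)²)=11.7047, C_2=12.0750: slack
cable 3: √((-5.0000)²+(4.0000)²)=6.4031, C_3=6.4031: taut

1, 2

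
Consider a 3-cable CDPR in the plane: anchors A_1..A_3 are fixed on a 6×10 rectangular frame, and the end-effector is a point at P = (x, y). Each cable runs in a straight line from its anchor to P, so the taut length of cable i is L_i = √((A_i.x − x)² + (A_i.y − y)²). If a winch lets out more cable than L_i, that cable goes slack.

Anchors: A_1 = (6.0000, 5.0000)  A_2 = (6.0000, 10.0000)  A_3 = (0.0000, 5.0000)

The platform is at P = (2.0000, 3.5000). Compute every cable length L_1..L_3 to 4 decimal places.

(4.2720, 7.6322, 2.5000)

cable 1: Δx=4.0000, Δy=1.5000; L_1 = √(Δx²+Δy²) = 4.2720
cable 2: Δx=4.0000, Δy=6.5000; L_2 = √(Δx²+Δy²) = 7.6322
cable 3: Δx=-2.0000, Δy=1.5000; L_3 = √(Δx²+Δy²) = 2.5000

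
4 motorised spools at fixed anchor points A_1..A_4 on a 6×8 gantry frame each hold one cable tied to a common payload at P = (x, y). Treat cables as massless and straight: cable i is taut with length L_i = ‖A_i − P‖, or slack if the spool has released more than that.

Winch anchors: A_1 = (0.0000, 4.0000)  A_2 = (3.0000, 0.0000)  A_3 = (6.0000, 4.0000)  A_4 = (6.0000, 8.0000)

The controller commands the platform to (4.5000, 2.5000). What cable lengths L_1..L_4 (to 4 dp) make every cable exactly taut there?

L_1: Δ = A_1−P = (-4.5000, 1.5000) → ‖Δ‖ = √22.5000 = 4.7434
L_2: Δ = A_2−P = (-1.5000, -2.5000) → ‖Δ‖ = √8.5000 = 2.9155
L_3: Δ = A_3−P = (1.5000, 1.5000) → ‖Δ‖ = √4.5000 = 2.1213
L_4: Δ = A_4−P = (1.5000, 5.5000) → ‖Δ‖ = √32.5000 = 5.7009

(4.7434, 2.9155, 2.1213, 5.7009)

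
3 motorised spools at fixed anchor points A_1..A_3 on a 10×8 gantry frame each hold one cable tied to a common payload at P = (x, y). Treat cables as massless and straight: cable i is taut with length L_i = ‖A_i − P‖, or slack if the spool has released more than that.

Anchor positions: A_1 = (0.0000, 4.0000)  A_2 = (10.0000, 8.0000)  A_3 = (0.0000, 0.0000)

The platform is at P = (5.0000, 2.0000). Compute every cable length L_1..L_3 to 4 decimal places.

(5.3852, 7.8102, 5.3852)

cable 1: Δx=-5.0000, Δy=2.0000; L_1 = √(Δx²+Δy²) = 5.3852
cable 2: Δx=5.0000, Δy=6.0000; L_2 = √(Δx²+Δy²) = 7.8102
cable 3: Δx=-5.0000, Δy=-2.0000; L_3 = √(Δx²+Δy²) = 5.3852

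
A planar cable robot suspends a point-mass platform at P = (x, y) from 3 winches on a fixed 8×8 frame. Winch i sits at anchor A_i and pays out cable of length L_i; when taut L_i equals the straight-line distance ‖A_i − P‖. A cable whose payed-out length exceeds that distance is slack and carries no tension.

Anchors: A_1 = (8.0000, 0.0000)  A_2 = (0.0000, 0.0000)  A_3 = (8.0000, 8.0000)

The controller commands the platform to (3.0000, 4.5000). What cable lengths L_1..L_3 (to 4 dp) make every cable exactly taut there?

L_1: Δ = A_1−P = (5.0000, -4.5000) → ‖Δ‖ = √45.2500 = 6.7268
L_2: Δ = A_2−P = (-3.0000, -4.5000) → ‖Δ‖ = √29.2500 = 5.4083
L_3: Δ = A_3−P = (5.0000, 3.5000) → ‖Δ‖ = √37.2500 = 6.1033

(6.7268, 5.4083, 6.1033)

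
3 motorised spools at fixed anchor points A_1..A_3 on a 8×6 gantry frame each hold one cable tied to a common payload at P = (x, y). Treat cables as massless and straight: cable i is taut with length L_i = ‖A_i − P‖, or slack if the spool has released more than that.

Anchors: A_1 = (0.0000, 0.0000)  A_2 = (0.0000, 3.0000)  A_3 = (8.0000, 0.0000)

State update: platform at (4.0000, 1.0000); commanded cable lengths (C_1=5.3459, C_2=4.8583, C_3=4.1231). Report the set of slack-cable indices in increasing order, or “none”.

cable 1: √((-4.0000)²+(-1.0000)²)=4.1231, C_1=5.3459: slack
cable 2: √((-4.0000)²+(2.0000)²)=4.4721, C_2=4.8583: slack
cable 3: √((4.0000)²+(-1.0000)²)=4.1231, C_3=4.1231: taut

1, 2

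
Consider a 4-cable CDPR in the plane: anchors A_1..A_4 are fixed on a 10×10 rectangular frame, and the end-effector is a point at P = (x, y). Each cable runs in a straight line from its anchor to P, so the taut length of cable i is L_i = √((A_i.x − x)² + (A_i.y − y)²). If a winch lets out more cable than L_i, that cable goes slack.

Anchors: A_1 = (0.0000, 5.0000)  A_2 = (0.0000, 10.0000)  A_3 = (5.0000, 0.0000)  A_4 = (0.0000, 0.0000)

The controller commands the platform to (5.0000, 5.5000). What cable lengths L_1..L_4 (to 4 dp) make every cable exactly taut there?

(5.0249, 6.7268, 5.5000, 7.4330)

L_1 = √((0.0000−5.0000)² + (5.0000−5.5000)²) = 5.0249
L_2 = √((0.0000−5.0000)² + (10.0000−5.5000)²) = 6.7268
L_3 = √((5.0000−5.0000)² + (0.0000−5.5000)²) = 5.5000
L_4 = √((0.0000−5.0000)² + (0.0000−5.5000)²) = 7.4330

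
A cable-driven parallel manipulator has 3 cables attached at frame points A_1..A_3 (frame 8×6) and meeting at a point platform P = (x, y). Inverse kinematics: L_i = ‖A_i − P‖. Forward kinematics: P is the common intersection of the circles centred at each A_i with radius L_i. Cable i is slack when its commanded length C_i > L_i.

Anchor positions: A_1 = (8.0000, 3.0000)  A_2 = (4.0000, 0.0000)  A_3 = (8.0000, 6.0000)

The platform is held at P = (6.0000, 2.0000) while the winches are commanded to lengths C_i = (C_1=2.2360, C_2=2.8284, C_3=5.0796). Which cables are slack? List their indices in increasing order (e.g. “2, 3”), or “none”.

3

cable 1: L_1 = ‖A_1−P‖ = 2.2361;  C_1 = 2.2360 → taut
cable 2: L_2 = ‖A_2−P‖ = 2.8284;  C_2 = 2.8284 → taut
cable 3: L_3 = ‖A_3−P‖ = 4.4721;  C_3 = 5.0796 → slack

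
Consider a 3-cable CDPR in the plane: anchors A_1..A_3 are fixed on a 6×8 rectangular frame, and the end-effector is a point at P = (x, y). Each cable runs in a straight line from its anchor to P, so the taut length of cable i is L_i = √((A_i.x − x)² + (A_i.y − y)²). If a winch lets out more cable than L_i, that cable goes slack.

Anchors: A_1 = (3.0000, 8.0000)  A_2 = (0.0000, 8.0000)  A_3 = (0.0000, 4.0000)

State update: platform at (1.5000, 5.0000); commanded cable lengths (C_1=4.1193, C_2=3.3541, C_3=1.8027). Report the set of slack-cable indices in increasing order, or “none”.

cable 1: L_1 = ‖A_1−P‖ = 3.3541;  C_1 = 4.1193 → slack
cable 2: L_2 = ‖A_2−P‖ = 3.3541;  C_2 = 3.3541 → taut
cable 3: L_3 = ‖A_3−P‖ = 1.8028;  C_3 = 1.8027 → taut

1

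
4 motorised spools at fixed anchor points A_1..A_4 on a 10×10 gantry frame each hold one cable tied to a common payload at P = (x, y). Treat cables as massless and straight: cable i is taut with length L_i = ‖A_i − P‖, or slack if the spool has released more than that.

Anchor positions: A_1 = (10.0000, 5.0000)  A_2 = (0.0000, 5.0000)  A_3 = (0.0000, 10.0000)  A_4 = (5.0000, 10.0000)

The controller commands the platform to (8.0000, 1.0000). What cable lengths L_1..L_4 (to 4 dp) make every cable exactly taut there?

cable 1: Δx=2.0000, Δy=4.0000; L_1 = √(Δx²+Δy²) = 4.4721
cable 2: Δx=-8.0000, Δy=4.0000; L_2 = √(Δx²+Δy²) = 8.9443
cable 3: Δx=-8.0000, Δy=9.0000; L_3 = √(Δx²+Δy²) = 12.0416
cable 4: Δx=-3.0000, Δy=9.0000; L_4 = √(Δx²+Δy²) = 9.4868

(4.4721, 8.9443, 12.0416, 9.4868)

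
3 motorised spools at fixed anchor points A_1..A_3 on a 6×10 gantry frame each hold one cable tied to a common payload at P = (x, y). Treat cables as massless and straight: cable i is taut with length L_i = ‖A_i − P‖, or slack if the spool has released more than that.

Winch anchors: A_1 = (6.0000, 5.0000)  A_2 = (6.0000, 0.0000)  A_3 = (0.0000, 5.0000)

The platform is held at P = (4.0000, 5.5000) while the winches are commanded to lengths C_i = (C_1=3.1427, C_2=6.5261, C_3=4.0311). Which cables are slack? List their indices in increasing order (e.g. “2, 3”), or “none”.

cable 1: L_1 = ‖A_1−P‖ = 2.0616;  C_1 = 3.1427 → slack
cable 2: L_2 = ‖A_2−P‖ = 5.8523;  C_2 = 6.5261 → slack
cable 3: L_3 = ‖A_3−P‖ = 4.0311;  C_3 = 4.0311 → taut

1, 2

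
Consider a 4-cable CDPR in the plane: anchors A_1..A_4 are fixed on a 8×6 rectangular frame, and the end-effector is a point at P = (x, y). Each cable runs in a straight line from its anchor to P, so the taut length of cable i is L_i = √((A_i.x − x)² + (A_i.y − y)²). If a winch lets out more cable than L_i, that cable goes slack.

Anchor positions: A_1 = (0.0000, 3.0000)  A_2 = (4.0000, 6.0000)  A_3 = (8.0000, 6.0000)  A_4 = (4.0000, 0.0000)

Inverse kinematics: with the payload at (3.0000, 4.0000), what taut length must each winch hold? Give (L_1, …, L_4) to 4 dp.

L_1 = √((0.0000−3.0000)² + (3.0000−4.0000)²) = 3.1623
L_2 = √((4.0000−3.0000)² + (6.0000−4.0000)²) = 2.2361
L_3 = √((8.0000−3.0000)² + (6.0000−4.0000)²) = 5.3852
L_4 = √((4.0000−3.0000)² + (0.0000−4.0000)²) = 4.1231

(3.1623, 2.2361, 5.3852, 4.1231)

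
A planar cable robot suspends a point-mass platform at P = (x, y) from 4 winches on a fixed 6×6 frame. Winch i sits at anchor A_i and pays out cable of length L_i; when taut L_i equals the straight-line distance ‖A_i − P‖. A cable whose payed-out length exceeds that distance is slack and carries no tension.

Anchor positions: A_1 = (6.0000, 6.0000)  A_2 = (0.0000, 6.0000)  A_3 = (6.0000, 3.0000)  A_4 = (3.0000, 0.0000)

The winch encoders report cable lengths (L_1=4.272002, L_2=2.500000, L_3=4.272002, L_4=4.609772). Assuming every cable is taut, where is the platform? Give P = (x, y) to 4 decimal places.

expand ‖A_i−P‖²=L_i² and subtract eq 1 (k_i ≔ ‖A_i‖²−L_i²)
k_1 = 36.0000+36.0000−18.2500 = 53.7500
eq1−eq2 → [12.0000  0.0000]·P = 24.0000
eq1−eq3 → [0.0000  6.0000]·P = 27.0000
eq1−eq4 → [6.0000  12.0000]·P = 66.0000
2×2 solve → P = (2.0000, 4.5000)
check cable 4: ‖A_4−P‖² = 21.2500 ≈ L_4² = 21.2500 ✓

(2.0000, 4.5000)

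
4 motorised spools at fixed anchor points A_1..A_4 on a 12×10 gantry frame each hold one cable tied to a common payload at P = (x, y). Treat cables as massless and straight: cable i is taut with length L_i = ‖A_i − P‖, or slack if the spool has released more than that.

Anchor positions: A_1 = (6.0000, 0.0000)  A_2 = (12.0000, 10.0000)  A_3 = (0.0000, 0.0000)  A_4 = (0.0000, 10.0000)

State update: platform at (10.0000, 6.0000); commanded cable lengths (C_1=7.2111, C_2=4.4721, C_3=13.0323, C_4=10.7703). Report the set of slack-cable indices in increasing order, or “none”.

cable 1: √((-4.0000)²+(-6.0000)²)=7.2111, C_1=7.2111: taut
cable 2: √((2.0000)²+(4.0000)²)=4.4721, C_2=4.4721: taut
cable 3: √((-10.0000)²+(-6.0000)²)=11.6619, C_3=13.0323: slack
cable 4: √((-10.0000)²+(4.0000)²)=10.7703, C_4=10.7703: taut

3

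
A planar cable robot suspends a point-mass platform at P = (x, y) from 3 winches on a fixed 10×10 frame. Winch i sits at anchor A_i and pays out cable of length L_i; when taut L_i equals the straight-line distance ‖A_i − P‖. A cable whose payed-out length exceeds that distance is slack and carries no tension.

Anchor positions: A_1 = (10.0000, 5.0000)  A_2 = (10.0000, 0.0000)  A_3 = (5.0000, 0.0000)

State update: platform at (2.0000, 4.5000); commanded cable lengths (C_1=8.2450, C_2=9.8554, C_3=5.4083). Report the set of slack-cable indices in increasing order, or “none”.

i=1: geometric 8.0156 vs commanded 8.2450 ⇒ slack
i=2: geometric 9.1788 vs commanded 9.8554 ⇒ slack
i=3: geometric 5.4083 vs commanded 5.4083 ⇒ taut

1, 2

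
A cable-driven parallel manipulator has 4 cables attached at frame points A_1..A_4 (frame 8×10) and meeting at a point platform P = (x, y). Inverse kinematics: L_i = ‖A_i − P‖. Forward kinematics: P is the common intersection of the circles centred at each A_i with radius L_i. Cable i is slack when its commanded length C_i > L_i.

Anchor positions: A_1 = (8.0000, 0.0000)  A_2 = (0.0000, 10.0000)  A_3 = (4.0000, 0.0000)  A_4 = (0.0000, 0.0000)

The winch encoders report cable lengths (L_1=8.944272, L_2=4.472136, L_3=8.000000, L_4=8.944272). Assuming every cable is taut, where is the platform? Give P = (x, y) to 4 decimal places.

circle eqns → linear via eq_j − eq_1; set k_j = A_j·A_j − L_j²
k_1 = 64.0000+0.0000−80.0000 = -16.0000
16.0000·x − 20.0000·y = k_1−k_2 = -96.0000
8.0000·x + 0.0000·y = k_1−k_3 = 32.0000
16.0000·x + 0.0000·y = k_1−k_4 = 64.0000
solve first two rows → x=4.0000, y=8.0000
check cable 4: ‖A_4−P‖² = 80.0000 ≈ L_4² = 80.0000 ✓

(4.0000, 8.0000)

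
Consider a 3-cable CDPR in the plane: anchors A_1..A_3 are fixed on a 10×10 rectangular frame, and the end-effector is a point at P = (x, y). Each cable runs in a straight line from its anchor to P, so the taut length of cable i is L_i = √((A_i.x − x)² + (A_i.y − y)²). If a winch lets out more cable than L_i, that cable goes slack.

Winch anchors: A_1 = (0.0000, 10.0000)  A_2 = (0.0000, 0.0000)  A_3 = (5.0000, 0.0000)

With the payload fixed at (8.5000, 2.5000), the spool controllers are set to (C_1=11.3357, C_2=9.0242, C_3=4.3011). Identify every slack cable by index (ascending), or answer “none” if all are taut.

cable 1: L_1 = ‖A_1−P‖ = 11.3358;  C_1 = 11.3357 → taut
cable 2: L_2 = ‖A_2−P‖ = 8.8600;  C_2 = 9.0242 → slack
cable 3: L_3 = ‖A_3−P‖ = 4.3012;  C_3 = 4.3011 → taut

2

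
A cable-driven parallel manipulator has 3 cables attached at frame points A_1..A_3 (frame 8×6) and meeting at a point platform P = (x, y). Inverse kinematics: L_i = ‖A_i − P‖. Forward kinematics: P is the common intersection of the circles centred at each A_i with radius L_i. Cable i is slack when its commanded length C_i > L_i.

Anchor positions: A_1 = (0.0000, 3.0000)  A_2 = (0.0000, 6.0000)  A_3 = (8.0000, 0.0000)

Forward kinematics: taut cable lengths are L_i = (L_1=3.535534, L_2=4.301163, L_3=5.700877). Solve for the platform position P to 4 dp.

circle eqns → linear via eq_j − eq_1; set c_j = A_j·A_j − L_j²
c_1 = 0.0000+9.0000−12.5000 = -3.5000
0.0000·x − 6.0000·y = c_1−c_2 = -21.0000
-16.0000·x + 6.0000·y = c_1−c_3 = -35.0000
solve first two rows → x=3.5000, y=3.5000

(3.5000, 3.5000)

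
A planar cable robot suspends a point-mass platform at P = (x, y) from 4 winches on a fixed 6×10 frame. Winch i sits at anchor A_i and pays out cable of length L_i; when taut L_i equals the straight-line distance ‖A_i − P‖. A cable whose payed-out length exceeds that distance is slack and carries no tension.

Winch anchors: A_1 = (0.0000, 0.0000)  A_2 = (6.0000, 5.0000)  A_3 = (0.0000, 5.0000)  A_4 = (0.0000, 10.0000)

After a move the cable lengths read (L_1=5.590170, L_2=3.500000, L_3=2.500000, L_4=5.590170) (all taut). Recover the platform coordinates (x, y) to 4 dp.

(2.5000, 5.0000)

expand ‖A_i−P‖²=L_i² and subtract eq 1 (c_i ≔ ‖A_i‖²−L_i²)
c_1 = 0.0000+0.0000−31.2500 = -31.2500
eq1−eq2 → [-12.0000  -10.0000]·P = -80.0000
eq1−eq3 → [0.0000  -10.0000]·P = -50.0000
eq1−eq4 → [0.0000  -20.0000]·P = -100.0000
2×2 solve → P = (2.5000, 5.0000)
check cable 4: ‖A_4−P‖² = 31.2500 ≈ L_4² = 31.2500 ✓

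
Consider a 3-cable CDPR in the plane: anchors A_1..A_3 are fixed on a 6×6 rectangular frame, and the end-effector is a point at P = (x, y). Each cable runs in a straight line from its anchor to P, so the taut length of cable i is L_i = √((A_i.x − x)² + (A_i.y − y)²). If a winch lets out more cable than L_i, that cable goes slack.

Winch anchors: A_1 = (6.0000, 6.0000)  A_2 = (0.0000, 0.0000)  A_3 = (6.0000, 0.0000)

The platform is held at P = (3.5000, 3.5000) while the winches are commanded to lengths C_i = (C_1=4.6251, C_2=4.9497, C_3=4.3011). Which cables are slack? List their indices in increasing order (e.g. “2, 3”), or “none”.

i=1: geometric 3.5355 vs commanded 4.6251 ⇒ slack
i=2: geometric 4.9497 vs commanded 4.9497 ⇒ taut
i=3: geometric 4.3012 vs commanded 4.3011 ⇒ taut

1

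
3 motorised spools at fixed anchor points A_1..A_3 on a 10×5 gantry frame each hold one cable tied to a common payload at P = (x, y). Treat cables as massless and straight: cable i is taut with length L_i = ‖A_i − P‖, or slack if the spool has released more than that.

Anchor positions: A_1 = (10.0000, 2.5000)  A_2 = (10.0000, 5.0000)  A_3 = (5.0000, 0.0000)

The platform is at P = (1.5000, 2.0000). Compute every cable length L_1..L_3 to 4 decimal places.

(8.5147, 9.0139, 4.0311)

cable 1: Δx=8.5000, Δy=0.5000; L_1 = √(Δx²+Δy²) = 8.5147
cable 2: Δx=8.5000, Δy=3.0000; L_2 = √(Δx²+Δy²) = 9.0139
cable 3: Δx=3.5000, Δy=-2.0000; L_3 = √(Δx²+Δy²) = 4.0311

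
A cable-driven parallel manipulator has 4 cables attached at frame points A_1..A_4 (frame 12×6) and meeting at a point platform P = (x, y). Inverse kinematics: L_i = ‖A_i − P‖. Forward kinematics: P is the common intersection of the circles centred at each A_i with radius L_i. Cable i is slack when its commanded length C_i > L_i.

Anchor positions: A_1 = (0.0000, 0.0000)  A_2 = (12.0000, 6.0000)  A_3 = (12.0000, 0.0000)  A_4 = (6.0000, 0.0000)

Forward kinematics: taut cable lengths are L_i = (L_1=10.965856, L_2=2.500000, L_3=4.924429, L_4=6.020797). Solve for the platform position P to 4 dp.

(10.0000, 4.5000)

circle eqns → linear via eq_j − eq_1; set q_j = A_j·A_j − L_j²
q_1 = 0.0000+0.0000−120.2500 = -120.2500
-24.0000·x − 12.0000·y = q_1−q_2 = -294.0000
-24.0000·x + 0.0000·y = q_1−q_3 = -240.0000
-12.0000·x + 0.0000·y = q_1−q_4 = -120.0000
solve first two rows → x=10.0000, y=4.5000
check cable 4: ‖A_4−P‖² = 36.2500 ≈ L_4² = 36.2500 ✓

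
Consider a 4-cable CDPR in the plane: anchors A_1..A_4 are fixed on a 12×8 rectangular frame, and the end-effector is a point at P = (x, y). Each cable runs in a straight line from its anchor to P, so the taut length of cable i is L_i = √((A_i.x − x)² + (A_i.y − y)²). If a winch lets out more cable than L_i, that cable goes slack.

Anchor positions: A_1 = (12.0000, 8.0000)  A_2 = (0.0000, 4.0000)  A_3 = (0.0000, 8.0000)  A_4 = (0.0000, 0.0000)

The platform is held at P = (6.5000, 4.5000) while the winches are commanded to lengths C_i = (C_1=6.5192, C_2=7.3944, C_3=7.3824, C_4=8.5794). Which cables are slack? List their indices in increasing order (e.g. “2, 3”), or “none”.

cable 1: L_1 = ‖A_1−P‖ = 6.5192;  C_1 = 6.5192 → taut
cable 2: L_2 = ‖A_2−P‖ = 6.5192;  C_2 = 7.3944 → slack
cable 3: L_3 = ‖A_3−P‖ = 7.3824;  C_3 = 7.3824 → taut
cable 4: L_4 = ‖A_4−P‖ = 7.9057;  C_4 = 8.5794 → slack

2, 4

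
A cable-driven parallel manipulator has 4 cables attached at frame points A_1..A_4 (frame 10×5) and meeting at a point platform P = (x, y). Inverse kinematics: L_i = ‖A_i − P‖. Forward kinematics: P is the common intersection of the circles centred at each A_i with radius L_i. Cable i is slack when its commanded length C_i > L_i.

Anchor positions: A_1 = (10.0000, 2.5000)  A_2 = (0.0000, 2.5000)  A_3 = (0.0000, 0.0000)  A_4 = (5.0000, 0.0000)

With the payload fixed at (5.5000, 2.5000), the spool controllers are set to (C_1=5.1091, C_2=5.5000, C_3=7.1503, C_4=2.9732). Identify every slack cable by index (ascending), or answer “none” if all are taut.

1, 3, 4

cable 1: √((4.5000)²+(0.0000)²)=4.5000, C_1=5.1091: slack
cable 2: √((-5.5000)²+(0.0000)²)=5.5000, C_2=5.5000: taut
cable 3: √((-5.5000)²+(-2.5000)²)=6.0415, C_3=7.1503: slack
cable 4: √((-0.5000)²+(-2.5000)²)=2.5495, C_4=2.9732: slack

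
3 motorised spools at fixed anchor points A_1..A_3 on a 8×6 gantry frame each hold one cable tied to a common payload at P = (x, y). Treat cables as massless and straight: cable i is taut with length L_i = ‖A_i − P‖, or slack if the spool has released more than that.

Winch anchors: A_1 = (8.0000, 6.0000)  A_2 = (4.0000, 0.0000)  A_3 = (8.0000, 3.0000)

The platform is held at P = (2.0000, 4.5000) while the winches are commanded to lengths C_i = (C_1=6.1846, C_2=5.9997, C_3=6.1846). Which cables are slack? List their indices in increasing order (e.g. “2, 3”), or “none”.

i=1: geometric 6.1847 vs commanded 6.1846 ⇒ taut
i=2: geometric 4.9244 vs commanded 5.9997 ⇒ slack
i=3: geometric 6.1847 vs commanded 6.1846 ⇒ taut

2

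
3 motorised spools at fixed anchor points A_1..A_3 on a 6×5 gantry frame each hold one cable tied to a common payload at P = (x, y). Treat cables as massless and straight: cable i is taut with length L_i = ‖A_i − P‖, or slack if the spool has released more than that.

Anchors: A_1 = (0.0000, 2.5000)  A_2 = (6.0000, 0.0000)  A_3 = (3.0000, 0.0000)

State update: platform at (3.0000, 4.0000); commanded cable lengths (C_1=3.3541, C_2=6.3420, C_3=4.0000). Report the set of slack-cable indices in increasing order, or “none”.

2

cable 1: L_1 = ‖A_1−P‖ = 3.3541;  C_1 = 3.3541 → taut
cable 2: L_2 = ‖A_2−P‖ = 5.0000;  C_2 = 6.3420 → slack
cable 3: L_3 = ‖A_3−P‖ = 4.0000;  C_3 = 4.0000 → taut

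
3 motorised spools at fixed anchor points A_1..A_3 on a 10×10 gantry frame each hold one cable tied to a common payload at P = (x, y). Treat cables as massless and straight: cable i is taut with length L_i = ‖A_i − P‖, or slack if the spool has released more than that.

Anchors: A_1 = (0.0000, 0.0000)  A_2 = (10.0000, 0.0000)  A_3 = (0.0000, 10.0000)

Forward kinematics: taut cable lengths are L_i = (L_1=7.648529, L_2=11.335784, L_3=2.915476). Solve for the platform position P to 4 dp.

each cable: (A_i−P)·(A_i−P) = L_i²; let k_i = ‖A_i‖²−L_i²
k_1 = 0.0000+0.0000−58.5000 = -58.5000
row 1: -20.0000x + 0.0000y = -30.0000  (k_2=-28.5000)
row 2: 0.0000x − 20.0000y = -150.0000  (k_3=91.5000)
Cramer on rows 1–2 → x = 1.5000, y = 7.5000

(1.5000, 7.5000)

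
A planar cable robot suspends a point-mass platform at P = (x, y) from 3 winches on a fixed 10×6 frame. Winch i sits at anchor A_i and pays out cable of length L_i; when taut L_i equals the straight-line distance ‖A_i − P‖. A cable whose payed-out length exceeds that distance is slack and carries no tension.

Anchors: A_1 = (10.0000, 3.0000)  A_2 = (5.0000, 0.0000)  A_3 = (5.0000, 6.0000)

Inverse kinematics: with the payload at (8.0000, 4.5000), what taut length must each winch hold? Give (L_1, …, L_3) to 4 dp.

(2.5000, 5.4083, 3.3541)

L_1 = √((10.0000−8.0000)² + (3.0000−4.5000)²) = 2.5000
L_2 = √((5.0000−8.0000)² + (0.0000−4.5000)²) = 5.4083
L_3 = √((5.0000−8.0000)² + (6.0000−4.5000)²) = 3.3541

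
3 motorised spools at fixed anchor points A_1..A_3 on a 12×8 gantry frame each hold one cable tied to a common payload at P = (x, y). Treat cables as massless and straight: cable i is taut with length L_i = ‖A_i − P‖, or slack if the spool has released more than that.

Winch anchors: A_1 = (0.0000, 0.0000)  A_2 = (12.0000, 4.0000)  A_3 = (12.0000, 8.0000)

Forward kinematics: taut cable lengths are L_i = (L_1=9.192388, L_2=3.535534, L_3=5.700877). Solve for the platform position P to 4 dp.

(8.5000, 3.5000)

circle eqns → linear via eq_j − eq_1; set c_j = A_j·A_j − L_j²
c_1 = 0.0000+0.0000−84.5000 = -84.5000
-24.0000·x − 8.0000·y = c_1−c_2 = -232.0000
-24.0000·x − 16.0000·y = c_1−c_3 = -260.0000
solve first two rows → x=8.5000, y=3.5000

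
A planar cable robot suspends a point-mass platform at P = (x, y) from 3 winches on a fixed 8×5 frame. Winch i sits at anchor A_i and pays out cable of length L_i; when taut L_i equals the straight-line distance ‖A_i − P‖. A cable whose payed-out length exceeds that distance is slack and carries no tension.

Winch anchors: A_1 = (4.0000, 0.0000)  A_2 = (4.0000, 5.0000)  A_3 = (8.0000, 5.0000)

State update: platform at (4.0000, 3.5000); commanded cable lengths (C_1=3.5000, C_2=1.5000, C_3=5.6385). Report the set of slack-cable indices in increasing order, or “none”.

3

i=1: geometric 3.5000 vs commanded 3.5000 ⇒ taut
i=2: geometric 1.5000 vs commanded 1.5000 ⇒ taut
i=3: geometric 4.2720 vs commanded 5.6385 ⇒ slack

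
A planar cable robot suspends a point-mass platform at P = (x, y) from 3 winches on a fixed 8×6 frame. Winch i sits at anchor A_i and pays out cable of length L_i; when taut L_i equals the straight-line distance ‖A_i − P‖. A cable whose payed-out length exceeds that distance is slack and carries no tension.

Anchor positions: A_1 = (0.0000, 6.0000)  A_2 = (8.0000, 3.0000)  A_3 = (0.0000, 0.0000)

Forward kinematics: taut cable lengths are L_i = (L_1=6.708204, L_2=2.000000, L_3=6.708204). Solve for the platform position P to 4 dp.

circle eqns → linear via eq_j − eq_1; set k_j = A_j·A_j − L_j²
k_1 = 0.0000+36.0000−45.0000 = -9.0000
-16.0000·x + 6.0000·y = k_1−k_2 = -78.0000
0.0000·x + 12.0000·y = k_1−k_3 = 36.0000
solve first two rows → x=6.0000, y=3.0000

(6.0000, 3.0000)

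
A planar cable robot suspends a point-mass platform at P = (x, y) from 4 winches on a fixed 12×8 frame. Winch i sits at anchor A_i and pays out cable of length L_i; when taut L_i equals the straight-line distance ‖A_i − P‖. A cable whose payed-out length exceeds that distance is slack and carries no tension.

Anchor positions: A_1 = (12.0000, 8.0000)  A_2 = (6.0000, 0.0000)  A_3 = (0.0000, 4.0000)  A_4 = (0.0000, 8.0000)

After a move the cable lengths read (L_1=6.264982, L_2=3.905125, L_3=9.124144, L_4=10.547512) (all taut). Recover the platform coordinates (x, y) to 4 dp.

expand ‖A_i−P‖²=L_i² and subtract eq 1 (k_i ≔ ‖A_i‖²−L_i²)
k_1 = 144.0000+64.0000−39.2500 = 168.7500
eq1−eq2 → [12.0000  16.0000]·P = 148.0000
eq1−eq3 → [24.0000  8.0000]·P = 236.0000
eq1−eq4 → [24.0000  0.0000]·P = 216.0000
2×2 solve → P = (9.0000, 2.5000)
check cable 4: ‖A_4−P‖² = 111.2500 ≈ L_4² = 111.2500 ✓

(9.0000, 2.5000)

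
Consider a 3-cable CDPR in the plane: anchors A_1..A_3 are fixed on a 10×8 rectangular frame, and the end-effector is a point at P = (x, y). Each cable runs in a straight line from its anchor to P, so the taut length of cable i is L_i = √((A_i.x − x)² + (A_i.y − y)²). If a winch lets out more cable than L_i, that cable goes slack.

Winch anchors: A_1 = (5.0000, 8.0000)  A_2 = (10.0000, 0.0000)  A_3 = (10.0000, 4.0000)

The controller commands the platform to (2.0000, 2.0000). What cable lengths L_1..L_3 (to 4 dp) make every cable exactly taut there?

cable 1: Δx=3.0000, Δy=6.0000; L_1 = √(Δx²+Δy²) = 6.7082
cable 2: Δx=8.0000, Δy=-2.0000; L_2 = √(Δx²+Δy²) = 8.2462
cable 3: Δx=8.0000, Δy=2.0000; L_3 = √(Δx²+Δy²) = 8.2462

(6.7082, 8.2462, 8.2462)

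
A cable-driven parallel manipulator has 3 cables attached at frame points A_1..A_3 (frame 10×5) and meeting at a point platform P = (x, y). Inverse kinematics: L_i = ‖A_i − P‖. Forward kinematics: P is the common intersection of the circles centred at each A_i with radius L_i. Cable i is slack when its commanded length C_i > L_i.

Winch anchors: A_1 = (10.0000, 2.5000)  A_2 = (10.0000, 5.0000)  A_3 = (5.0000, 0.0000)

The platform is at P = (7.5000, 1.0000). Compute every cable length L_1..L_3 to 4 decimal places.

L_1 = √((10.0000−7.5000)² + (2.5000−1.0000)²) = 2.9155
L_2 = √((10.0000−7.5000)² + (5.0000−1.0000)²) = 4.7170
L_3 = √((5.0000−7.5000)² + (0.0000−1.0000)²) = 2.6926

(2.9155, 4.7170, 2.6926)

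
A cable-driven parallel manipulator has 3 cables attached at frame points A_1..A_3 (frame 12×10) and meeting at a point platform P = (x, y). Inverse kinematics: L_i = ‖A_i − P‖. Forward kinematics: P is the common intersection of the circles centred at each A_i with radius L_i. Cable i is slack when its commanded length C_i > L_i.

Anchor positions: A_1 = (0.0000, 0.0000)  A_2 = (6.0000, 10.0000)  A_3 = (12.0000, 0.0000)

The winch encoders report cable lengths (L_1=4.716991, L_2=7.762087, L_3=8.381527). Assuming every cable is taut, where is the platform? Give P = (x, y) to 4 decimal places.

each cable: (A_i−P)·(A_i−P) = L_i²; let c_i = ‖A_i‖²−L_i²
c_1 = 0.0000+0.0000−22.2500 = -22.2500
row 1: -12.0000x − 20.0000y = -98.0000  (c_2=75.7500)
row 2: -24.0000x + 0.0000y = -96.0000  (c_3=73.7500)
Cramer on rows 1–2 → x = 4.0000, y = 2.5000

(4.0000, 2.5000)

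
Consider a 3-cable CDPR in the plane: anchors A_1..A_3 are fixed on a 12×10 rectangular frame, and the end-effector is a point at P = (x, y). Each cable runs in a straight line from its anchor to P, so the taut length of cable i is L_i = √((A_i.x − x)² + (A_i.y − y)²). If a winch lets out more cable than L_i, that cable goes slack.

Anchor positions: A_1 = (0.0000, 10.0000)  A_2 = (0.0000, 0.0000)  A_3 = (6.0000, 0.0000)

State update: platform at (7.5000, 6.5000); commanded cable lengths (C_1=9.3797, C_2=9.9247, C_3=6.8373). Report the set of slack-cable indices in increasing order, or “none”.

cable 1: √((-7.5000)²+(3.5000)²)=8.2765, C_1=9.3797: slack
cable 2: √((-7.5000)²+(-6.5000)²)=9.9247, C_2=9.9247: taut
cable 3: √((-1.5000)²+(-6.5000)²)=6.6708, C_3=6.8373: slack

1, 3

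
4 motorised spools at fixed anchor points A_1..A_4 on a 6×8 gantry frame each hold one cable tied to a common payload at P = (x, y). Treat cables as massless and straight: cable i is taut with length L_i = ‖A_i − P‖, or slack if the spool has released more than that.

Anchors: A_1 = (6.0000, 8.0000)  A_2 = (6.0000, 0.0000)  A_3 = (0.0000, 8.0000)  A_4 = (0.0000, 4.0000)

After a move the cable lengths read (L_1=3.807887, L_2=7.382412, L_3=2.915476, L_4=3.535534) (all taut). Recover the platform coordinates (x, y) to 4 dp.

each cable: (A_i−P)·(A_i−P) = L_i²; let k_i = ‖A_i‖²−L_i²
k_1 = 36.0000+64.0000−14.5000 = 85.5000
row 1: 0.0000x + 16.0000y = 104.0000  (k_2=-18.5000)
row 2: 12.0000x + 0.0000y = 30.0000  (k_3=55.5000)
row 3: 12.0000x + 8.0000y = 82.0000  (k_4=3.5000)
Cramer on rows 1–2 → x = 2.5000, y = 6.5000
check cable 4: ‖A_4−P‖² = 12.5000 ≈ L_4² = 12.5000 ✓

(2.5000, 6.5000)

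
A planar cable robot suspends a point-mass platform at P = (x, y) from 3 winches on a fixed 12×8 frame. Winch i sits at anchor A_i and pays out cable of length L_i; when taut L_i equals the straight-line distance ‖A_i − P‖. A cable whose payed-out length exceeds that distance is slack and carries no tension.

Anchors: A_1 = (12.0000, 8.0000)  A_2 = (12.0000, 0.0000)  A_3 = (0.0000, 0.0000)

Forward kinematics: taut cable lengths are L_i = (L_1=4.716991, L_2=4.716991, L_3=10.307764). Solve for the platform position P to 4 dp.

(9.5000, 4.0000)

circle eqns → linear via eq_j − eq_1; set q_j = A_j·A_j − L_j²
q_1 = 144.0000+64.0000−22.2500 = 185.7500
0.0000·x + 16.0000·y = q_1−q_2 = 64.0000
24.0000·x + 16.0000·y = q_1−q_3 = 292.0000
solve first two rows → x=9.5000, y=4.0000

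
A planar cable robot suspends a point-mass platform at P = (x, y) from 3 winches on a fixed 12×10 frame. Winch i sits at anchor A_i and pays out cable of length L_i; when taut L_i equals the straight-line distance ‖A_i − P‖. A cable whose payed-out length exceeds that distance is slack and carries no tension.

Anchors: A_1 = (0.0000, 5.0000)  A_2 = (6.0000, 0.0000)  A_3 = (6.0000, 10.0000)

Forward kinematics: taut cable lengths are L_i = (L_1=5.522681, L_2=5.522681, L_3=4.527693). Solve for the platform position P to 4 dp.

(5.5000, 5.5000)

each cable: (A_i−P)·(A_i−P) = L_i²; let c_i = ‖A_i‖²−L_i²
c_1 = 0.0000+25.0000−30.5000 = -5.5000
row 1: -12.0000x + 10.0000y = -11.0000  (c_2=5.5000)
row 2: -12.0000x − 10.0000y = -121.0000  (c_3=115.5000)
Cramer on rows 1–2 → x = 5.5000, y = 5.5000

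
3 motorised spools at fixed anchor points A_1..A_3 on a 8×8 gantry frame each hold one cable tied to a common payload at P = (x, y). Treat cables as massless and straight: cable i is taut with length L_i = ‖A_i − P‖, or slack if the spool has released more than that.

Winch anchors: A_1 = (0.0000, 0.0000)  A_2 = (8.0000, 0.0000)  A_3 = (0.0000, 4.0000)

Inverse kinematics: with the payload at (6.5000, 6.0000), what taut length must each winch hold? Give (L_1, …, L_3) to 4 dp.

L_1 = √((0.0000−6.5000)² + (0.0000−6.0000)²) = 8.8459
L_2 = √((8.0000−6.5000)² + (0.0000−6.0000)²) = 6.1847
L_3 = √((0.0000−6.5000)² + (4.0000−6.0000)²) = 6.8007

(8.8459, 6.1847, 6.8007)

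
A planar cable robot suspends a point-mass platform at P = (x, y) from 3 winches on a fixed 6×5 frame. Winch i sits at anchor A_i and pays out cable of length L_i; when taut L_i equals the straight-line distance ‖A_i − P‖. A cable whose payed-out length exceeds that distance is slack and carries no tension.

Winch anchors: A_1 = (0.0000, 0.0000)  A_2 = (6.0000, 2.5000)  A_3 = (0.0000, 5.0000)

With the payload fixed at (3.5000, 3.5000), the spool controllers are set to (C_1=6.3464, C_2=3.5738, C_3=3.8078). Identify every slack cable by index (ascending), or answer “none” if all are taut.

1, 2

cable 1: √((-3.5000)²+(-3.5000)²)=4.9497, C_1=6.3464: slack
cable 2: √((2.5000)²+(-1.0000)²)=2.6926, C_2=3.5738: slack
cable 3: √((-3.5000)²+(1.5000)²)=3.8079, C_3=3.8078: taut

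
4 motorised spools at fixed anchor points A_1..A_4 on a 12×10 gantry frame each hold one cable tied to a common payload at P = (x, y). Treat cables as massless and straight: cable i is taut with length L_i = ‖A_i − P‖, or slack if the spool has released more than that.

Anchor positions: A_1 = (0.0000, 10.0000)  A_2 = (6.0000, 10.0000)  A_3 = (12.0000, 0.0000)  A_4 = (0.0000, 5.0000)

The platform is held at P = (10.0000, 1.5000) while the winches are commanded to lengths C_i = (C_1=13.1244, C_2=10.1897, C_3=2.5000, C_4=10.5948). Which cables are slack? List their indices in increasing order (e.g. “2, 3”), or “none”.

cable 1: L_1 = ‖A_1−P‖ = 13.1244;  C_1 = 13.1244 → taut
cable 2: L_2 = ‖A_2−P‖ = 9.3941;  C_2 = 10.1897 → slack
cable 3: L_3 = ‖A_3−P‖ = 2.5000;  C_3 = 2.5000 → taut
cable 4: L_4 = ‖A_4−P‖ = 10.5948;  C_4 = 10.5948 → taut

2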